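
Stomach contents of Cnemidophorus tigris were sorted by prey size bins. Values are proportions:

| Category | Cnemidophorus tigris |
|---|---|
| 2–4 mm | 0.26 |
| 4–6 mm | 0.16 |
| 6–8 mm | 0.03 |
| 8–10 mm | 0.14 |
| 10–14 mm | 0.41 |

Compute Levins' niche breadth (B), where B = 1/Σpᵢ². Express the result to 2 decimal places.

Σpᵢ² = 0.26² + 0.16² + 0.03² + 0.14² + 0.41² = 0.0676 + 0.0256 + 0.0009 + 0.0196 + 0.1681 = 0.2818
B = 1 / 0.2818 = 3.5486

3.55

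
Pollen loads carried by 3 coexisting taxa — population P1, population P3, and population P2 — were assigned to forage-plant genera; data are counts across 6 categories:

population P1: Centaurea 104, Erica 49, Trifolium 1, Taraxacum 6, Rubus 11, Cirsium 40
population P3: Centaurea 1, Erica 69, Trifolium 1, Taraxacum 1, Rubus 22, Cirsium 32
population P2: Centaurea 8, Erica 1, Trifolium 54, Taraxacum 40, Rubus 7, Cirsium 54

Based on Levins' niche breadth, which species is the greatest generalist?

Proportions for population P1 (n=211): 104/211=0.4929, 49/211=0.2322, 1/211=0.0047, 6/211=0.0284, 11/211=0.0521, 40/211=0.1896
Proportions for population P3 (n=126): 1/126=0.0079, 69/126=0.5476, 1/126=0.0079, 1/126=0.0079, 22/126=0.1746, 32/126=0.2540
Proportions for population P2 (n=164): 8/164=0.0488, 1/164=0.0061, 54/164=0.3293, 40/164=0.2439, 7/164=0.0427, 54/164=0.3293
Σp_P1ᵢ² = 0.4929² + 0.2322² + 0.0047² + 0.0284² + 0.0521² + 0.1896² = 0.242950 + 0.053917 + 0.000022 + 0.000807 + 0.002714 + 0.035948 = 0.336358
B_P1 = 1 / 0.336358 = 2.9730
Σp_P3ᵢ² = 0.0079² + 0.5476² + 0.0079² + 0.0079² + 0.1746² + 0.2540² = 0.000062 + 0.299866 + 0.000062 + 0.000062 + 0.030485 + 0.064516 = 0.395053
B_P3 = 1 / 0.395053 = 2.5313
Σp_P2ᵢ² = 0.0488² + 0.0061² + 0.3293² + 0.2439² + 0.0427² + 0.3293² = 0.002381 + 0.000037 + 0.108438 + 0.059487 + 0.001823 + 0.108438 = 0.280604
B_P2 = 1 / 0.280604 = 3.5637
Highest B → broadest niche (most generalist): population P2 (B = 3.56).

population P2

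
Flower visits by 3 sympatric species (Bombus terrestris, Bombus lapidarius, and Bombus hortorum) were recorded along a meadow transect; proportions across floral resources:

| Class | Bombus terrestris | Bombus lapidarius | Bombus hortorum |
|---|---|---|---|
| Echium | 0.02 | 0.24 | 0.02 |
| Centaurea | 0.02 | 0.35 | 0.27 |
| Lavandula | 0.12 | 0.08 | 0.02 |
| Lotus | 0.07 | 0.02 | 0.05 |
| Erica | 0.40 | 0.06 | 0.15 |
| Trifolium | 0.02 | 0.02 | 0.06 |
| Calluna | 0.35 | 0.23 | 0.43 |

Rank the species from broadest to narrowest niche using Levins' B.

Bombus lapidarius > Bombus hortorum > Bombus terrestris

Σp_terrᵢ² = 0.02² + 0.02² + 0.12² + 0.07² + 0.40² + 0.02² + 0.35² = 0.0004 + 0.0004 + 0.0144 + 0.0049 + 0.1600 + 0.0004 + 0.1225 = 0.3030
B_terr = 1 / 0.3030 = 3.3003
Σp_lapiᵢ² = 0.24² + 0.35² + 0.08² + 0.02² + 0.06² + 0.02² + 0.23² = 0.0576 + 0.1225 + 0.0064 + 0.0004 + 0.0036 + 0.0004 + 0.0529 = 0.2438
B_lapi = 1 / 0.2438 = 4.1017
Σp_hortᵢ² = 0.02² + 0.27² + 0.02² + 0.05² + 0.15² + 0.06² + 0.43² = 0.0004 + 0.0729 + 0.0004 + 0.0025 + 0.0225 + 0.0036 + 0.1849 = 0.2872
B_hort = 1 / 0.2872 = 3.4819
Ranking by B (broadest → narrowest): Bombus lapidarius (4.10) > Bombus hortorum (3.48) > Bombus terrestris (3.30)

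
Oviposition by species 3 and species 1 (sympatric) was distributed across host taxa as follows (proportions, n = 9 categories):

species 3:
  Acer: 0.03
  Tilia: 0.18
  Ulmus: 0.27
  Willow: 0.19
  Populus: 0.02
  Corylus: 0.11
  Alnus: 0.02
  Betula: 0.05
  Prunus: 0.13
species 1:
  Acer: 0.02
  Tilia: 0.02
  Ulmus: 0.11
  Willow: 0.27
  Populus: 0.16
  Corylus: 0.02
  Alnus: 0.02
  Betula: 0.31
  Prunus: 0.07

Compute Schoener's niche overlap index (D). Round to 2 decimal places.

0.52

Σ|p₁ᵢ − p₂ᵢ| = 0.01 + 0.16 + 0.16 + 0.08 + 0.14 + 0.09 + 0.00 + 0.26 + 0.06 = 0.96
D = 1 − ½ × 0.96 = 1 − 0.480 = 0.5200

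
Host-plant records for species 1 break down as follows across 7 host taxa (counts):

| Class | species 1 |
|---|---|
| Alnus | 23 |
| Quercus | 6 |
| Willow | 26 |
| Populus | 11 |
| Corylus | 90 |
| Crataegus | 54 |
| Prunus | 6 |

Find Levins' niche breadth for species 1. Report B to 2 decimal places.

3.76

Proportions for species 1 (n=216): 23/216=0.1065, 6/216=0.0278, 26/216=0.1204, 11/216=0.0509, 90/216=0.4167, 54/216=0.2500, 6/216=0.0278
Σpᵢ² = 0.1065² + 0.0278² + 0.1204² + 0.0509² + 0.4167² + 0.2500² + 0.0278² = 0.011342 + 0.000773 + 0.014496 + 0.002591 + 0.173639 + 0.062500 + 0.000773 = 0.266114
B = 1 / 0.266114 = 3.7578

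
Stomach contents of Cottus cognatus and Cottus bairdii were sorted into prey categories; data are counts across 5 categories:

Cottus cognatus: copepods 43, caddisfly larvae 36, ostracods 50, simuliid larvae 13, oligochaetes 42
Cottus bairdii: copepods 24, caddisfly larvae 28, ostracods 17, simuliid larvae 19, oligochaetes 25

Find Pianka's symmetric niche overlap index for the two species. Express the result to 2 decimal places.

0.94

Proportions for Cottus cognatus (n=184): 43/184=0.2337, 36/184=0.1957, 50/184=0.2717, 13/184=0.0707, 42/184=0.2283
Proportions for Cottus bairdii (n=113): 24/113=0.2124, 28/113=0.2478, 17/113=0.1504, 19/113=0.1681, 25/113=0.2212
Σ p₁ᵢp₂ᵢ = 0.049638 + 0.048494 + 0.040864 + 0.011885 + 0.050500 = 0.201381
Σp_1ᵢ² = 0.2337² + 0.1957² + 0.2717² + 0.0707² + 0.2283² = 0.054616 + 0.038298 + 0.073821 + 0.004998 + 0.052121 = 0.223854
Σp_2ᵢ² = 0.2124² + 0.2478² + 0.1504² + 0.1681² + 0.2212² = 0.045114 + 0.061405 + 0.022620 + 0.028258 + 0.048929 = 0.206326
O = 0.201381 / √(0.223854 × 0.206326) = 0.201381 / 0.2149114 = 0.9370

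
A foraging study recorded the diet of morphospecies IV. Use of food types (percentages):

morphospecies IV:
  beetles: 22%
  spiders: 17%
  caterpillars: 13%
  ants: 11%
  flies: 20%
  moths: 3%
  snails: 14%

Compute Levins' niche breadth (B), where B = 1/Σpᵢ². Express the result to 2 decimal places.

6.00

Convert percentages to proportions (divide by 100).
Σpᵢ² = 0.22² + 0.17² + 0.13² + 0.11² + 0.20² + 0.03² + 0.14² = 0.0484 + 0.0289 + 0.0169 + 0.0121 + 0.0400 + 0.0009 + 0.0196 = 0.1668
B = 1 / 0.1668 = 5.9952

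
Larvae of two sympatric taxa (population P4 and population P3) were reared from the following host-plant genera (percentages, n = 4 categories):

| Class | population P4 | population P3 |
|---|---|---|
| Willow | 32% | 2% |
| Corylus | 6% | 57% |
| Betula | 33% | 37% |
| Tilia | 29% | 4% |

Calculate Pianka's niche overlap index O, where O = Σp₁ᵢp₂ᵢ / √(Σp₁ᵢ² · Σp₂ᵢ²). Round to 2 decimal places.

Convert percentages to proportions (divide by 100).
Σ p₁ᵢp₂ᵢ = 0.0064 + 0.0342 + 0.1221 + 0.0116 = 0.1743
Σp_1ᵢ² = 0.32² + 0.06² + 0.33² + 0.29² = 0.1024 + 0.0036 + 0.1089 + 0.0841 = 0.2990
Σp_2ᵢ² = 0.02² + 0.57² + 0.37² + 0.04² = 0.0004 + 0.3249 + 0.1369 + 0.0016 = 0.4638
O = 0.1743 / √(0.2990 × 0.4638) = 0.1743 / 0.37239 = 0.4681

0.47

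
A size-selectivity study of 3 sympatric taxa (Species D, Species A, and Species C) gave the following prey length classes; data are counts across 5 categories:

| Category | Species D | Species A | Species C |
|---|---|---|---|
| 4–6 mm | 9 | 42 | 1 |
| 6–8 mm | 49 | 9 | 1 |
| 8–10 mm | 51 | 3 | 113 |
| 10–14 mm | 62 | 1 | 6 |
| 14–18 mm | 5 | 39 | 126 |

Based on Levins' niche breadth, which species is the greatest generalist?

Species D

Proportions for Species D (n=176): 9/176=0.0511, 49/176=0.2784, 51/176=0.2898, 62/176=0.3523, 5/176=0.0284
Proportions for Species A (n=94): 42/94=0.4468, 9/94=0.0957, 3/94=0.0319, 1/94=0.0106, 39/94=0.4149
Proportions for Species C (n=247): 1/247=0.0040, 1/247=0.0040, 113/247=0.4575, 6/247=0.0243, 126/247=0.5101
Σp_Dᵢ² = 0.0511² + 0.2784² + 0.2898² + 0.3523² + 0.0284² = 0.002611 + 0.077507 + 0.083984 + 0.124115 + 0.000807 = 0.289024
B_D = 1 / 0.289024 = 3.4599
Σp_Aᵢ² = 0.4468² + 0.0957² + 0.0319² + 0.0106² + 0.4149² = 0.199630 + 0.009158 + 0.001018 + 0.000112 + 0.172142 = 0.382060
B_A = 1 / 0.382060 = 2.6174
Σp_Cᵢ² = 0.0040² + 0.0040² + 0.4575² + 0.0243² + 0.5101² = 0.000016 + 0.000016 + 0.209306 + 0.000590 + 0.260202 = 0.470130
B_C = 1 / 0.470130 = 2.1271
Highest B → broadest niche (most generalist): Species D (B = 3.46).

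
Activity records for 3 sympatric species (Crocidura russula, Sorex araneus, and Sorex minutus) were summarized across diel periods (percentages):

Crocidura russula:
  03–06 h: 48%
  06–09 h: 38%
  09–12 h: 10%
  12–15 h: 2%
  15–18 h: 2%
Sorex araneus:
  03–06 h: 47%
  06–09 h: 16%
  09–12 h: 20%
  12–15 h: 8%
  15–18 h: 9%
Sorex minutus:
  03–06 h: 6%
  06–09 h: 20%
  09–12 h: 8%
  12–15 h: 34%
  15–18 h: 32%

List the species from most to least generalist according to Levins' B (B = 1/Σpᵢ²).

Convert percentages to proportions (divide by 100).
Σp_russᵢ² = 0.48² + 0.38² + 0.10² + 0.02² + 0.02² = 0.2304 + 0.1444 + 0.0100 + 0.0004 + 0.0004 = 0.3856
B_russ = 1 / 0.3856 = 2.5934
Σp_aranᵢ² = 0.47² + 0.16² + 0.20² + 0.08² + 0.09² = 0.2209 + 0.0256 + 0.0400 + 0.0064 + 0.0081 = 0.3010
B_aran = 1 / 0.3010 = 3.3223
Σp_minuᵢ² = 0.06² + 0.20² + 0.08² + 0.34² + 0.32² = 0.0036 + 0.0400 + 0.0064 + 0.1156 + 0.1024 = 0.2680
B_minu = 1 / 0.2680 = 3.7313
Ranking by B (broadest → narrowest): Sorex minutus (3.73) > Sorex araneus (3.32) > Crocidura russula (2.59)

Sorex minutus > Sorex araneus > Crocidura russula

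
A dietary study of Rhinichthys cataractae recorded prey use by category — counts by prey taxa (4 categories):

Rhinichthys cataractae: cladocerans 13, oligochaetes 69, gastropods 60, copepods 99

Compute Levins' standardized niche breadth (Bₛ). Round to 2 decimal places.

Proportions for Rhinichthys cataractae (n=241): 13/241=0.0539, 69/241=0.2863, 60/241=0.2490, 99/241=0.4108
Σpᵢ² = 0.0539² + 0.2863² + 0.2490² + 0.4108² = 0.002905 + 0.081968 + 0.062001 + 0.168757 = 0.315631
B = 1 / 0.315631 = 3.1683
Bₛ = (B − 1)/(n − 1) = (3.1683 − 1)/(4 − 1) = 2.1683/3 = 0.7228

0.72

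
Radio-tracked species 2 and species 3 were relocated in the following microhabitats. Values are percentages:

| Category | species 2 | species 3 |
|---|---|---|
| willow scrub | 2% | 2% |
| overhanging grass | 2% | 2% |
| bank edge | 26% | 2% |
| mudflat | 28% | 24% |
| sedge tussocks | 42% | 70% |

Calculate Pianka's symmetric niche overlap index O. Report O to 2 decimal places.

0.87

Convert percentages to proportions (divide by 100).
Σ p₁ᵢp₂ᵢ = 0.0004 + 0.0004 + 0.0052 + 0.0672 + 0.2940 = 0.3672
Σp_1ᵢ² = 0.02² + 0.02² + 0.26² + 0.28² + 0.42² = 0.0004 + 0.0004 + 0.0676 + 0.0784 + 0.1764 = 0.3232
Σp_2ᵢ² = 0.02² + 0.02² + 0.02² + 0.24² + 0.70² = 0.0004 + 0.0004 + 0.0004 + 0.0576 + 0.4900 = 0.5488
O = 0.3672 / √(0.3232 × 0.5488) = 0.3672 / 0.42116 = 0.8719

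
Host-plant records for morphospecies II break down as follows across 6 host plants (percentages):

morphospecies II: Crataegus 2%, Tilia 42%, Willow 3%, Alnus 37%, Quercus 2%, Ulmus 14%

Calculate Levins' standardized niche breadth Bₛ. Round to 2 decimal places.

0.40

Convert percentages to proportions (divide by 100).
Σpᵢ² = 0.02² + 0.42² + 0.03² + 0.37² + 0.02² + 0.14² = 0.0004 + 0.1764 + 0.0009 + 0.1369 + 0.0004 + 0.0196 = 0.3346
B = 1 / 0.3346 = 2.9886
Bₛ = (B − 1)/(n − 1) = (2.9886 − 1)/(6 − 1) = 1.9886/5 = 0.3977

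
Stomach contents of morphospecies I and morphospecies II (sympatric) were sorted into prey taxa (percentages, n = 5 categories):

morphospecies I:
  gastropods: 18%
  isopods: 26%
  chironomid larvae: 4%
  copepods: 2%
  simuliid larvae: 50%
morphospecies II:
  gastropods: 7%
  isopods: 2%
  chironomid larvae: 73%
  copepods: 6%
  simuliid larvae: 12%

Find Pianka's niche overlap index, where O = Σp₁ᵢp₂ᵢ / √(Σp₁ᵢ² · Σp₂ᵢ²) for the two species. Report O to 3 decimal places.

0.245

Convert percentages to proportions (divide by 100).
Σ p₁ᵢp₂ᵢ = 0.0126 + 0.0052 + 0.0292 + 0.0012 + 0.0600 = 0.1082
Σp_1ᵢ² = 0.18² + 0.26² + 0.04² + 0.02² + 0.50² = 0.0324 + 0.0676 + 0.0016 + 0.0004 + 0.2500 = 0.3520
Σp_2ᵢ² = 0.07² + 0.02² + 0.73² + 0.06² + 0.12² = 0.0049 + 0.0004 + 0.5329 + 0.0036 + 0.0144 = 0.5562
O = 0.1082 / √(0.3520 × 0.5562) = 0.1082 / 0.442473 = 0.24453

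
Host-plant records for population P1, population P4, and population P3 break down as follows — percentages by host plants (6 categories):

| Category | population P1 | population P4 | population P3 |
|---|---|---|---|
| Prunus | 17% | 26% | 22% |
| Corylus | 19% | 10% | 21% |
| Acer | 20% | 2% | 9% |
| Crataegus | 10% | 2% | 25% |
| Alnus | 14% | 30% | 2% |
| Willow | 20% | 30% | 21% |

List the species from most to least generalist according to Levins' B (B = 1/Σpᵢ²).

Convert percentages to proportions (divide by 100).
Σp_P1ᵢ² = 0.17² + 0.19² + 0.20² + 0.10² + 0.14² + 0.20² = 0.0289 + 0.0361 + 0.0400 + 0.0100 + 0.0196 + 0.0400 = 0.1746
B_P1 = 1 / 0.1746 = 5.7274
Σp_P4ᵢ² = 0.26² + 0.10² + 0.02² + 0.02² + 0.30² + 0.30² = 0.0676 + 0.0100 + 0.0004 + 0.0004 + 0.0900 + 0.0900 = 0.2584
B_P4 = 1 / 0.2584 = 3.8700
Σp_P3ᵢ² = 0.22² + 0.21² + 0.09² + 0.25² + 0.02² + 0.21² = 0.0484 + 0.0441 + 0.0081 + 0.0625 + 0.0004 + 0.0441 = 0.2076
B_P3 = 1 / 0.2076 = 4.8170
Ranking by B (broadest → narrowest): population P1 (5.73) > population P3 (4.82) > population P4 (3.87)

population P1 > population P3 > population P4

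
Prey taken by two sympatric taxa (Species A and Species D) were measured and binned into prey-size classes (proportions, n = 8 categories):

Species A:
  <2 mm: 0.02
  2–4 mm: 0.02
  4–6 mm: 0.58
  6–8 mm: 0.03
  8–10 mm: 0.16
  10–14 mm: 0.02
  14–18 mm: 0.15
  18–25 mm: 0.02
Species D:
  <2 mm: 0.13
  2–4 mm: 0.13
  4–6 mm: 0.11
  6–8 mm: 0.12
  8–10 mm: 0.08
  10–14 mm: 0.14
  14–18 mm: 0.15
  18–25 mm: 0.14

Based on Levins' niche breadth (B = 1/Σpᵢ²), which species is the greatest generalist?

Species D

Σp_Aᵢ² = 0.02² + 0.02² + 0.58² + 0.03² + 0.16² + 0.02² + 0.15² + 0.02² = 0.0004 + 0.0004 + 0.3364 + 0.0009 + 0.0256 + 0.0004 + 0.0225 + 0.0004 = 0.3870
B_A = 1 / 0.3870 = 2.5840
Σp_Dᵢ² = 0.13² + 0.13² + 0.11² + 0.12² + 0.08² + 0.14² + 0.15² + 0.14² = 0.0169 + 0.0169 + 0.0121 + 0.0144 + 0.0064 + 0.0196 + 0.0225 + 0.0196 = 0.1284
B_D = 1 / 0.1284 = 7.7882
Highest B → broadest niche (most generalist): Species D (B = 7.79).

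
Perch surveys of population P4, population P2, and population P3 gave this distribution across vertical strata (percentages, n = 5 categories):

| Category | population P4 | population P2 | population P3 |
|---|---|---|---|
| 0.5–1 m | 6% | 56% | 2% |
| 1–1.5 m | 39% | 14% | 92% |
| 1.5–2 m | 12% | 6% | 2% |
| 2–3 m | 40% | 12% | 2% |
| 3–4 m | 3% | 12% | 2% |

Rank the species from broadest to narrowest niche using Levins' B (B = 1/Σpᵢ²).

population P4 > population P2 > population P3

Convert percentages to proportions (divide by 100).
Σp_P4ᵢ² = 0.06² + 0.39² + 0.12² + 0.40² + 0.03² = 0.0036 + 0.1521 + 0.0144 + 0.1600 + 0.0009 = 0.3310
B_P4 = 1 / 0.3310 = 3.0211
Σp_P2ᵢ² = 0.56² + 0.14² + 0.06² + 0.12² + 0.12² = 0.3136 + 0.0196 + 0.0036 + 0.0144 + 0.0144 = 0.3656
B_P2 = 1 / 0.3656 = 2.7352
Σp_P3ᵢ² = 0.02² + 0.92² + 0.02² + 0.02² + 0.02² = 0.0004 + 0.8464 + 0.0004 + 0.0004 + 0.0004 = 0.8480
B_P3 = 1 / 0.8480 = 1.1792
Ranking by B (broadest → narrowest): population P4 (3.02) > population P2 (2.74) > population P3 (1.18)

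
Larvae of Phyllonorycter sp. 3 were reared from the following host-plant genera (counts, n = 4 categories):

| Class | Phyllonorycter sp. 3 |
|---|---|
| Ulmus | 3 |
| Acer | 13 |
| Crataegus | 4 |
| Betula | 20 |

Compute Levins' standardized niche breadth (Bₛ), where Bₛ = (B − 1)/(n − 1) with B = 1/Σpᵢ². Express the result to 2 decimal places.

Proportions for Phyllonorycter sp. 3 (n=40): 3/40=0.0750, 13/40=0.3250, 4/40=0.1000, 20/40=0.5000
Σpᵢ² = 0.0750² + 0.3250² + 0.1000² + 0.5000² = 0.005625 + 0.105625 + 0.010000 + 0.250000 = 0.371250
B = 1 / 0.371250 = 2.6936
Bₛ = (B − 1)/(n − 1) = (2.6936 − 1)/(4 − 1) = 1.6936/3 = 0.5645

0.56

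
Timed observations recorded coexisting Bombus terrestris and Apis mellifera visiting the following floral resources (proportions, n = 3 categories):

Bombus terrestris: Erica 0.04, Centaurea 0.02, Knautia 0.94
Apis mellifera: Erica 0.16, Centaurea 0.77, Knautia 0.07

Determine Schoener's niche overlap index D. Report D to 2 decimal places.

0.13

Σ|p₁ᵢ − p₂ᵢ| = 0.12 + 0.75 + 0.87 = 1.74
D = 1 − ½ × 1.74 = 1 − 0.870 = 0.1300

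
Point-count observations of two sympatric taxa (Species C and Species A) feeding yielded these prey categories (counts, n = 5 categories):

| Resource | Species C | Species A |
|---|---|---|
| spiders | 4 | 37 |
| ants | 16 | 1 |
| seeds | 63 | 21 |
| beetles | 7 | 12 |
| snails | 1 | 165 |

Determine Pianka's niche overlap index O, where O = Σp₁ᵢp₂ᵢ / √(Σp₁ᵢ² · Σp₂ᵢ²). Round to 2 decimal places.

0.16

Proportions for Species C (n=91): 4/91=0.0440, 16/91=0.1758, 63/91=0.6923, 7/91=0.0769, 1/91=0.0110
Proportions for Species A (n=236): 37/236=0.1568, 1/236=0.0042, 21/236=0.0890, 12/236=0.0508, 165/236=0.6992
Σ p₁ᵢp₂ᵢ = 0.006899 + 0.000738 + 0.061615 + 0.003907 + 0.007691 = 0.080850
Σp_1ᵢ² = 0.0440² + 0.1758² + 0.6923² + 0.0769² + 0.0110² = 0.001936 + 0.030906 + 0.479279 + 0.005914 + 0.000121 = 0.518156
Σp_2ᵢ² = 0.1568² + 0.0042² + 0.0890² + 0.0508² + 0.6992² = 0.024586 + 0.000018 + 0.007921 + 0.002581 + 0.488881 = 0.523987
O = 0.080850 / √(0.518156 × 0.523987) = 0.080850 / 0.5210633 = 0.1552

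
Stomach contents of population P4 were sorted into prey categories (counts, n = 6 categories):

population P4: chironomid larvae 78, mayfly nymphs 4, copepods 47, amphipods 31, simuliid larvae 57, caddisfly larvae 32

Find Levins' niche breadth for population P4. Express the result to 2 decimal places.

4.58

Proportions for population P4 (n=249): 78/249=0.3133, 4/249=0.0161, 47/249=0.1888, 31/249=0.1245, 57/249=0.2289, 32/249=0.1285
Σpᵢ² = 0.3133² + 0.0161² + 0.1888² + 0.1245² + 0.2289² + 0.1285² = 0.098157 + 0.000259 + 0.035645 + 0.015500 + 0.052395 + 0.016512 = 0.218468
B = 1 / 0.218468 = 4.5773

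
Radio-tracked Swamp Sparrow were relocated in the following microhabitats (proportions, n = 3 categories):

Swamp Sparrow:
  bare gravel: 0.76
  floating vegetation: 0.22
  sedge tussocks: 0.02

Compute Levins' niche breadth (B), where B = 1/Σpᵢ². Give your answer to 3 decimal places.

Σpᵢ² = 0.76² + 0.22² + 0.02² = 0.5776 + 0.0484 + 0.0004 = 0.6264
B = 1 / 0.6264 = 1.59642

1.596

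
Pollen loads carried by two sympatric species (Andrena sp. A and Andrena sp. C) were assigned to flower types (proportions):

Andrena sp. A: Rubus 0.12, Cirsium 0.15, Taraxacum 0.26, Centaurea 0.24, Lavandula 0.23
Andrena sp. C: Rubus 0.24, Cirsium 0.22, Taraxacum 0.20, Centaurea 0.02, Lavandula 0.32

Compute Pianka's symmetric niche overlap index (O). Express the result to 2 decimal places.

0.83

Σ p₁ᵢp₂ᵢ = 0.0288 + 0.0330 + 0.0520 + 0.0048 + 0.0736 = 0.1922
Σp_1ᵢ² = 0.12² + 0.15² + 0.26² + 0.24² + 0.23² = 0.0144 + 0.0225 + 0.0676 + 0.0576 + 0.0529 = 0.2150
Σp_2ᵢ² = 0.24² + 0.22² + 0.20² + 0.02² + 0.32² = 0.0576 + 0.0484 + 0.0400 + 0.0004 + 0.1024 = 0.2488
O = 0.1922 / √(0.2150 × 0.2488) = 0.1922 / 0.23128 = 0.8310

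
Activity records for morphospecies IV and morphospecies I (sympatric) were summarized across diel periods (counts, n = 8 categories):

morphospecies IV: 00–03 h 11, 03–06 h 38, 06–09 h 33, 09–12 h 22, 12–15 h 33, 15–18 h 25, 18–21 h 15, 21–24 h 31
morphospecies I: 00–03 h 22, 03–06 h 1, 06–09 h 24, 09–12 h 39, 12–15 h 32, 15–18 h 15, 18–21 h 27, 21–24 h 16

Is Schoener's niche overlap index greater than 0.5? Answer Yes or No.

Yes

Proportions for morphospecies IV (n=208): 11/208=0.0529, 38/208=0.1827, 33/208=0.1587, 22/208=0.1058, 33/208=0.1587, 25/208=0.1202, 15/208=0.0721, 31/208=0.1490
Proportions for morphospecies I (n=176): 22/176=0.1250, 1/176=0.0057, 24/176=0.1364, 39/176=0.2216, 32/176=0.1818, 15/176=0.0852, 27/176=0.1534, 16/176=0.0909
Σ|p₁ᵢ − p₂ᵢ| = 0.0721 + 0.1770 + 0.0223 + 0.1158 + 0.0231 + 0.0350 + 0.0813 + 0.0581 = 0.5847
D = 1 − ½ × 0.5847 = 1 − 0.29235 = 0.70765
D = 0.70765 > 0.5 → Yes.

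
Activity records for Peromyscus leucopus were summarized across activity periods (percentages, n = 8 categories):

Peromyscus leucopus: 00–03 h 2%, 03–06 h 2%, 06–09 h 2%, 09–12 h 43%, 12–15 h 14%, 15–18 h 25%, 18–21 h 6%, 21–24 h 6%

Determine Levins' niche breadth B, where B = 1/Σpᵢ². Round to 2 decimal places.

Convert percentages to proportions (divide by 100).
Σpᵢ² = 0.02² + 0.02² + 0.02² + 0.43² + 0.14² + 0.25² + 0.06² + 0.06² = 0.0004 + 0.0004 + 0.0004 + 0.1849 + 0.0196 + 0.0625 + 0.0036 + 0.0036 = 0.2754
B = 1 / 0.2754 = 3.6311

3.63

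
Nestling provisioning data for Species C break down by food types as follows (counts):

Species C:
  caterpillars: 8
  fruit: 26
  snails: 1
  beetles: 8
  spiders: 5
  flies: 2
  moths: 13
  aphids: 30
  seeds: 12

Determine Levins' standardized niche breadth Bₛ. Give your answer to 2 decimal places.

0.55

Proportions for Species C (n=105): 8/105=0.0762, 26/105=0.2476, 1/105=0.0095, 8/105=0.0762, 5/105=0.0476, 2/105=0.0190, 13/105=0.1238, 30/105=0.2857, 12/105=0.1143
Σpᵢ² = 0.0762² + 0.2476² + 0.0095² + 0.0762² + 0.0476² + 0.0190² + 0.1238² + 0.2857² + 0.1143² = 0.005806 + 0.061306 + 0.000090 + 0.005806 + 0.002266 + 0.000361 + 0.015326 + 0.081624 + 0.013064 = 0.185649
B = 1 / 0.185649 = 5.3865
Bₛ = (B − 1)/(n − 1) = (5.3865 − 1)/(9 − 1) = 4.3865/8 = 0.5483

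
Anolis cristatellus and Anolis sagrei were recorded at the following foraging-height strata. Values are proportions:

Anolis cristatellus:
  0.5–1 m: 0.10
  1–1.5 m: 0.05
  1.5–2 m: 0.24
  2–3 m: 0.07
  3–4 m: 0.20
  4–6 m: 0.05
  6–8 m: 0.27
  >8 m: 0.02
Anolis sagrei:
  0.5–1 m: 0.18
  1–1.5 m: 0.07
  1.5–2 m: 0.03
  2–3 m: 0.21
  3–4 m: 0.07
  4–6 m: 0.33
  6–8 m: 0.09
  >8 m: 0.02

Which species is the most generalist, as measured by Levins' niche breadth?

Anolis cristatellus

Σp_crisᵢ² = 0.10² + 0.05² + 0.24² + 0.07² + 0.20² + 0.05² + 0.27² + 0.02² = 0.0100 + 0.0025 + 0.0576 + 0.0049 + 0.0400 + 0.0025 + 0.0729 + 0.0004 = 0.1908
B_cris = 1 / 0.1908 = 5.2411
Σp_sagrᵢ² = 0.18² + 0.07² + 0.03² + 0.21² + 0.07² + 0.33² + 0.09² + 0.02² = 0.0324 + 0.0049 + 0.0009 + 0.0441 + 0.0049 + 0.1089 + 0.0081 + 0.0004 = 0.2046
B_sagr = 1 / 0.2046 = 4.8876
Highest B → broadest niche (most generalist): Anolis cristatellus (B = 5.24).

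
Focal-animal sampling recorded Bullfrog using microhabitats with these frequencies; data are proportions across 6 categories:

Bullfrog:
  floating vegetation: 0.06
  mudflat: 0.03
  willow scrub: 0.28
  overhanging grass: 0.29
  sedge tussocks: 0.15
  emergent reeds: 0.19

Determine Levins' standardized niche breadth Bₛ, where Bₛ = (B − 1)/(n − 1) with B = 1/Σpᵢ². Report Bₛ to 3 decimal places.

0.687

Σpᵢ² = 0.06² + 0.03² + 0.28² + 0.29² + 0.15² + 0.19² = 0.0036 + 0.0009 + 0.0784 + 0.0841 + 0.0225 + 0.0361 = 0.2256
B = 1 / 0.2256 = 4.43262
Bₛ = (B − 1)/(n − 1) = (4.43262 − 1)/(6 − 1) = 3.43262/5 = 0.68652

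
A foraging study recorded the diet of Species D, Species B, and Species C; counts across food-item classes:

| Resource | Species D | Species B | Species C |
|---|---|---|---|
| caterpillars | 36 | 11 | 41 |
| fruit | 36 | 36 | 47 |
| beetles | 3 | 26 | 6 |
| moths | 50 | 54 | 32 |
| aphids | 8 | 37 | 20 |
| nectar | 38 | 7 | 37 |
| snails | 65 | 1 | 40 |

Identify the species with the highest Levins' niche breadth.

Species C

Proportions for Species D (n=236): 36/236=0.1525, 36/236=0.1525, 3/236=0.0127, 50/236=0.2119, 8/236=0.0339, 38/236=0.1610, 65/236=0.2754
Proportions for Species B (n=172): 11/172=0.0640, 36/172=0.2093, 26/172=0.1512, 54/172=0.3140, 37/172=0.2151, 7/172=0.0407, 1/172=0.0058
Proportions for Species C (n=223): 41/223=0.1839, 47/223=0.2108, 6/223=0.0269, 32/223=0.1435, 20/223=0.0897, 37/223=0.1659, 40/223=0.1794
Σp_Dᵢ² = 0.1525² + 0.1525² + 0.0127² + 0.2119² + 0.0339² + 0.1610² + 0.2754² = 0.023256 + 0.023256 + 0.000161 + 0.044902 + 0.001149 + 0.025921 + 0.075845 = 0.194490
B_D = 1 / 0.194490 = 5.1417
Σp_Bᵢ² = 0.0640² + 0.2093² + 0.1512² + 0.3140² + 0.2151² + 0.0407² + 0.0058² = 0.004096 + 0.043806 + 0.022861 + 0.098596 + 0.046268 + 0.001656 + 0.000034 = 0.217317
B_B = 1 / 0.217317 = 4.6016
Σp_Cᵢ² = 0.1839² + 0.2108² + 0.0269² + 0.1435² + 0.0897² + 0.1659² + 0.1794² = 0.033819 + 0.044437 + 0.000724 + 0.020592 + 0.008046 + 0.027523 + 0.032184 = 0.167325
B_C = 1 / 0.167325 = 5.9764
Highest B → broadest niche (most generalist): Species C (B = 5.98).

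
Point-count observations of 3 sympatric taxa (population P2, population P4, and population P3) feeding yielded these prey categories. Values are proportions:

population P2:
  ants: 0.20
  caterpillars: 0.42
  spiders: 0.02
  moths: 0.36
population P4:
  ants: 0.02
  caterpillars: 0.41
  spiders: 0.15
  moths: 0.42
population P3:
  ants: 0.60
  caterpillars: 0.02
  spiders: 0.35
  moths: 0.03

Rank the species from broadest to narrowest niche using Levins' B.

Σp_P2ᵢ² = 0.20² + 0.42² + 0.02² + 0.36² = 0.0400 + 0.1764 + 0.0004 + 0.1296 = 0.3464
B_P2 = 1 / 0.3464 = 2.8868
Σp_P4ᵢ² = 0.02² + 0.41² + 0.15² + 0.42² = 0.0004 + 0.1681 + 0.0225 + 0.1764 = 0.3674
B_P4 = 1 / 0.3674 = 2.7218
Σp_P3ᵢ² = 0.60² + 0.02² + 0.35² + 0.03² = 0.3600 + 0.0004 + 0.1225 + 0.0009 = 0.4838
B_P3 = 1 / 0.4838 = 2.0670
Ranking by B (broadest → narrowest): population P2 (2.89) > population P4 (2.72) > population P3 (2.07)

population P2 > population P4 > population P3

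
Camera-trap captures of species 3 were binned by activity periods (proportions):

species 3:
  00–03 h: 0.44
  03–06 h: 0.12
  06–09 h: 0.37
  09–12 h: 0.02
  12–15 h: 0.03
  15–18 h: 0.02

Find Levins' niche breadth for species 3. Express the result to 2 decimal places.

Σpᵢ² = 0.44² + 0.12² + 0.37² + 0.02² + 0.03² + 0.02² = 0.1936 + 0.0144 + 0.1369 + 0.0004 + 0.0009 + 0.0004 = 0.3466
B = 1 / 0.3466 = 2.8852

2.89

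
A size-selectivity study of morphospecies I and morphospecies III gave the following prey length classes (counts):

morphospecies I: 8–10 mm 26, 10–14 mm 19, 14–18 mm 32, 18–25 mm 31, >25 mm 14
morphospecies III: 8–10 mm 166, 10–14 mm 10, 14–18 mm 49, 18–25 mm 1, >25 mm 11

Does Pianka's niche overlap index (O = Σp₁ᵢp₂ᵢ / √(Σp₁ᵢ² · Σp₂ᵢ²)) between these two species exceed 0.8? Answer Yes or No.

Proportions for morphospecies I (n=122): 26/122=0.2131, 19/122=0.1557, 32/122=0.2623, 31/122=0.2541, 14/122=0.1148
Proportions for morphospecies III (n=237): 166/237=0.7004, 10/237=0.0422, 49/237=0.2068, 1/237=0.0042, 11/237=0.0464
Σ p₁ᵢp₂ᵢ = 0.149255 + 0.006571 + 0.054244 + 0.001067 + 0.005327 = 0.216464
Σp_1ᵢ² = 0.2131² + 0.1557² + 0.2623² + 0.2541² + 0.1148² = 0.045412 + 0.024242 + 0.068801 + 0.064567 + 0.013179 = 0.216201
Σp_2ᵢ² = 0.7004² + 0.0422² + 0.2068² + 0.0042² + 0.0464² = 0.490560 + 0.001781 + 0.042766 + 0.000018 + 0.002153 = 0.537278
O = 0.216464 / √(0.216201 × 0.537278) = 0.216464 / 0.3408226 = 0.6351
O = 0.6351 < 0.8 → No.

No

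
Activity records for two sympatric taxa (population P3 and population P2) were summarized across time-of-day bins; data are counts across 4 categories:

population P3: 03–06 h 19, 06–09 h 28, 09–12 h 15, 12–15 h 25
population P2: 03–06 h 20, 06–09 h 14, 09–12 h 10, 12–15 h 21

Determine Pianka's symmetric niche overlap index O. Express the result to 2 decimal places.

Proportions for population P3 (n=87): 19/87=0.2184, 28/87=0.3218, 15/87=0.1724, 25/87=0.2874
Proportions for population P2 (n=65): 20/65=0.3077, 14/65=0.2154, 10/65=0.1538, 21/65=0.3231
Σ p₁ᵢp₂ᵢ = 0.067202 + 0.069316 + 0.026515 + 0.092859 = 0.255892
Σp_1ᵢ² = 0.2184² + 0.3218² + 0.1724² + 0.2874² = 0.047699 + 0.103555 + 0.029722 + 0.082599 = 0.263575
Σp_2ᵢ² = 0.3077² + 0.2154² + 0.1538² + 0.3231² = 0.094679 + 0.046397 + 0.023654 + 0.104394 = 0.269124
O = 0.255892 / √(0.263575 × 0.269124) = 0.255892 / 0.2663350 = 0.9608

0.96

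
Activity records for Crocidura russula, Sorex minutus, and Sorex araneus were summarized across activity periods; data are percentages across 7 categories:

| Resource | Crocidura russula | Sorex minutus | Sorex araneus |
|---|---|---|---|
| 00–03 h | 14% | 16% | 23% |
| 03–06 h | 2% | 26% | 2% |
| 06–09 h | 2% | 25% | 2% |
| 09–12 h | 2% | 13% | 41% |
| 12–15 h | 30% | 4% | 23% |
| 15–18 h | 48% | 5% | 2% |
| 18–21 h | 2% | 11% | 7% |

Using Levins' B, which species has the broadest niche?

Convert percentages to proportions (divide by 100).
Σp_russᵢ² = 0.14² + 0.02² + 0.02² + 0.02² + 0.30² + 0.48² + 0.02² = 0.0196 + 0.0004 + 0.0004 + 0.0004 + 0.0900 + 0.2304 + 0.0004 = 0.3416
B_russ = 1 / 0.3416 = 2.9274
Σp_minuᵢ² = 0.16² + 0.26² + 0.25² + 0.13² + 0.04² + 0.05² + 0.11² = 0.0256 + 0.0676 + 0.0625 + 0.0169 + 0.0016 + 0.0025 + 0.0121 = 0.1888
B_minu = 1 / 0.1888 = 5.2966
Σp_aranᵢ² = 0.23² + 0.02² + 0.02² + 0.41² + 0.23² + 0.02² + 0.07² = 0.0529 + 0.0004 + 0.0004 + 0.1681 + 0.0529 + 0.0004 + 0.0049 = 0.2800
B_aran = 1 / 0.2800 = 3.5714
Highest B → broadest niche (most generalist): Sorex minutus (B = 5.30).

Sorex minutus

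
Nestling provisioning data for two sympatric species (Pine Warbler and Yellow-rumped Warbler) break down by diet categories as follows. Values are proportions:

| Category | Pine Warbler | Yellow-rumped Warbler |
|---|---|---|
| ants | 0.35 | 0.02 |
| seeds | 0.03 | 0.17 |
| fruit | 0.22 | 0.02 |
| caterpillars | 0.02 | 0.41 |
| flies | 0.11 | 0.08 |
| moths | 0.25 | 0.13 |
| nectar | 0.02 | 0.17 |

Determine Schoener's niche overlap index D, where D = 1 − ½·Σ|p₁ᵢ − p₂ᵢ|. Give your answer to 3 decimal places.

Σ|p₁ᵢ − p₂ᵢ| = 0.33 + 0.14 + 0.20 + 0.39 + 0.03 + 0.12 + 0.15 = 1.36
D = 1 − ½ × 1.36 = 1 − 0.680 = 0.32000

0.320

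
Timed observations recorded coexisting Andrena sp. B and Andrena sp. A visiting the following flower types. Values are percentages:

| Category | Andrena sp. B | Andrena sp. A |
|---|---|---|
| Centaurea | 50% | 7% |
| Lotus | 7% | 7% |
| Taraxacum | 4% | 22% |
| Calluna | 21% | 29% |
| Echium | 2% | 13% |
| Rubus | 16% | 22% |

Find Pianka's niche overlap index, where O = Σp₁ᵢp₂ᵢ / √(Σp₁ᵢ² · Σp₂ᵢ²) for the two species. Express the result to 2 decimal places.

0.57

Convert percentages to proportions (divide by 100).
Σ p₁ᵢp₂ᵢ = 0.0350 + 0.0049 + 0.0088 + 0.0609 + 0.0026 + 0.0352 = 0.1474
Σp_1ᵢ² = 0.50² + 0.07² + 0.04² + 0.21² + 0.02² + 0.16² = 0.2500 + 0.0049 + 0.0016 + 0.0441 + 0.0004 + 0.0256 = 0.3266
Σp_2ᵢ² = 0.07² + 0.07² + 0.22² + 0.29² + 0.13² + 0.22² = 0.0049 + 0.0049 + 0.0484 + 0.0841 + 0.0169 + 0.0484 = 0.2076
O = 0.1474 / √(0.3266 × 0.2076) = 0.1474 / 0.26039 = 0.5661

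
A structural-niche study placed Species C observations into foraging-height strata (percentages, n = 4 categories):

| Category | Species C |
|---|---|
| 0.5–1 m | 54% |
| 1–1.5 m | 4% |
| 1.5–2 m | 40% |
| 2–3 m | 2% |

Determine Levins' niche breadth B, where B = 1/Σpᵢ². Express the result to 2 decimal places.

Convert percentages to proportions (divide by 100).
Σpᵢ² = 0.54² + 0.04² + 0.40² + 0.02² = 0.2916 + 0.0016 + 0.1600 + 0.0004 = 0.4536
B = 1 / 0.4536 = 2.2046

2.20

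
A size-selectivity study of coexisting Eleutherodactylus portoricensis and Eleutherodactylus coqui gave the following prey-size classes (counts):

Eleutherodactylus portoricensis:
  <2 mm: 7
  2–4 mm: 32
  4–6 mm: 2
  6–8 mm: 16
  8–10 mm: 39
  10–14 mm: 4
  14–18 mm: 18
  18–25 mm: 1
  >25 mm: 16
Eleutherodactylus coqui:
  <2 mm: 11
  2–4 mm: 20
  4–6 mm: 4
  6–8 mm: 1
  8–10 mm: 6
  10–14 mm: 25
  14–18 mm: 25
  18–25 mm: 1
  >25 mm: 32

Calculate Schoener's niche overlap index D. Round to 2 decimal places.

0.57

Proportions for Eleutherodactylus portoricensis (n=135): 7/135=0.0519, 32/135=0.2370, 2/135=0.0148, 16/135=0.1185, 39/135=0.2889, 4/135=0.0296, 18/135=0.1333, 1/135=0.0074, 16/135=0.1185
Proportions for Eleutherodactylus coqui (n=125): 11/125=0.0880, 20/125=0.1600, 4/125=0.0320, 1/125=0.0080, 6/125=0.0480, 25/125=0.2000, 25/125=0.2000, 1/125=0.0080, 32/125=0.2560
Σ|p₁ᵢ − p₂ᵢ| = 0.0361 + 0.0770 + 0.0172 + 0.1105 + 0.2409 + 0.1704 + 0.0667 + 0.0006 + 0.1375 = 0.8569
D = 1 − ½ × 0.8569 = 1 − 0.42845 = 0.57155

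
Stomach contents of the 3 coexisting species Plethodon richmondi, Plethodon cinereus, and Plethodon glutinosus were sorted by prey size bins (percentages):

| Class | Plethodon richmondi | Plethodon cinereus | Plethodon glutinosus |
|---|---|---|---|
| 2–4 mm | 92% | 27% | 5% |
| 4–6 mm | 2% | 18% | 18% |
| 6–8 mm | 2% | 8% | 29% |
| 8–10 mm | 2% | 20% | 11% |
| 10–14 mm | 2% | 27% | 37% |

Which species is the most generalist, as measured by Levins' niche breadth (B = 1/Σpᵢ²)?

Plethodon cinereus

Convert percentages to proportions (divide by 100).
Σp_richᵢ² = 0.92² + 0.02² + 0.02² + 0.02² + 0.02² = 0.8464 + 0.0004 + 0.0004 + 0.0004 + 0.0004 = 0.8480
B_rich = 1 / 0.8480 = 1.1792
Σp_cineᵢ² = 0.27² + 0.18² + 0.08² + 0.20² + 0.27² = 0.0729 + 0.0324 + 0.0064 + 0.0400 + 0.0729 = 0.2246
B_cine = 1 / 0.2246 = 4.4524
Σp_glutᵢ² = 0.05² + 0.18² + 0.29² + 0.11² + 0.37² = 0.0025 + 0.0324 + 0.0841 + 0.0121 + 0.1369 = 0.2680
B_glut = 1 / 0.2680 = 3.7313
Highest B → broadest niche (most generalist): Plethodon cinereus (B = 4.45).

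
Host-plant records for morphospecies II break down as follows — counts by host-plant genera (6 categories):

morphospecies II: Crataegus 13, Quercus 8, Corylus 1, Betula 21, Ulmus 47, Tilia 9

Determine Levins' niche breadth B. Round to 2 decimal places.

Proportions for morphospecies II (n=99): 13/99=0.1313, 8/99=0.0808, 1/99=0.0101, 21/99=0.2121, 47/99=0.4747, 9/99=0.0909
Σpᵢ² = 0.1313² + 0.0808² + 0.0101² + 0.2121² + 0.4747² + 0.0909² = 0.017240 + 0.006529 + 0.000102 + 0.044986 + 0.225340 + 0.008263 = 0.302460
B = 1 / 0.302460 = 3.3062

3.31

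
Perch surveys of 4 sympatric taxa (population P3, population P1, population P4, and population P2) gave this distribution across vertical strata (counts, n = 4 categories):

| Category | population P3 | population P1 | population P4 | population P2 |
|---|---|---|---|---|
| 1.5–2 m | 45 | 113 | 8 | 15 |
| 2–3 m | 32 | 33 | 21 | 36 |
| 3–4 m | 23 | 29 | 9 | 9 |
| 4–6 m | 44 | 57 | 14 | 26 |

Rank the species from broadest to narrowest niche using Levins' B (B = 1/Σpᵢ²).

population P3 > population P4 > population P2 > population P1

Proportions for population P3 (n=144): 45/144=0.3125, 32/144=0.2222, 23/144=0.1597, 44/144=0.3056
Proportions for population P1 (n=232): 113/232=0.4871, 33/232=0.1422, 29/232=0.1250, 57/232=0.2457
Proportions for population P4 (n=52): 8/52=0.1538, 21/52=0.4038, 9/52=0.1731, 14/52=0.2692
Proportions for population P2 (n=86): 15/86=0.1744, 36/86=0.4186, 9/86=0.1047, 26/86=0.3023
Σp_P3ᵢ² = 0.3125² + 0.2222² + 0.1597² + 0.3056² = 0.097656 + 0.049373 + 0.025504 + 0.093391 = 0.265924
B_P3 = 1 / 0.265924 = 3.7605
Σp_P1ᵢ² = 0.4871² + 0.1422² + 0.1250² + 0.2457² = 0.237266 + 0.020221 + 0.015625 + 0.060368 = 0.333480
B_P1 = 1 / 0.333480 = 2.9987
Σp_P4ᵢ² = 0.1538² + 0.4038² + 0.1731² + 0.2692² = 0.023654 + 0.163054 + 0.029964 + 0.072469 = 0.289141
B_P4 = 1 / 0.289141 = 3.4585
Σp_P2ᵢ² = 0.1744² + 0.4186² + 0.1047² + 0.3023² = 0.030415 + 0.175226 + 0.010962 + 0.091385 = 0.307988
B_P2 = 1 / 0.307988 = 3.2469
Ranking by B (broadest → narrowest): population P3 (3.76) > population P4 (3.46) > population P2 (3.25) > population P1 (3.00)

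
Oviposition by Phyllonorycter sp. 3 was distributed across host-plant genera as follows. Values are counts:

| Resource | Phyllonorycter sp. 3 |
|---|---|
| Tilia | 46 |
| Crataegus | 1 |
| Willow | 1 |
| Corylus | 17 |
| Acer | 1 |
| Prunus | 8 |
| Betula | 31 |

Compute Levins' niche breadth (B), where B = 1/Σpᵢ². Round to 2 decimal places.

3.21

Proportions for Phyllonorycter sp. 3 (n=105): 46/105=0.4381, 1/105=0.0095, 1/105=0.0095, 17/105=0.1619, 1/105=0.0095, 8/105=0.0762, 31/105=0.2952
Σpᵢ² = 0.4381² + 0.0095² + 0.0095² + 0.1619² + 0.0095² + 0.0762² + 0.2952² = 0.191932 + 0.000090 + 0.000090 + 0.026212 + 0.000090 + 0.005806 + 0.087143 = 0.311363
B = 1 / 0.311363 = 3.2117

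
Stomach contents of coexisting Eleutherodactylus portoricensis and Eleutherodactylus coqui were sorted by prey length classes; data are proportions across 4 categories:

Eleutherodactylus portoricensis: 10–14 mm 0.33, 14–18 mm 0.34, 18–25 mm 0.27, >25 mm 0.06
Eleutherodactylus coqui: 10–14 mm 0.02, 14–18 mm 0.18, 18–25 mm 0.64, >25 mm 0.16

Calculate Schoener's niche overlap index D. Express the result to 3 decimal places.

Σ|p₁ᵢ − p₂ᵢ| = 0.31 + 0.16 + 0.37 + 0.10 = 0.94
D = 1 − ½ × 0.94 = 1 − 0.470 = 0.53000

0.530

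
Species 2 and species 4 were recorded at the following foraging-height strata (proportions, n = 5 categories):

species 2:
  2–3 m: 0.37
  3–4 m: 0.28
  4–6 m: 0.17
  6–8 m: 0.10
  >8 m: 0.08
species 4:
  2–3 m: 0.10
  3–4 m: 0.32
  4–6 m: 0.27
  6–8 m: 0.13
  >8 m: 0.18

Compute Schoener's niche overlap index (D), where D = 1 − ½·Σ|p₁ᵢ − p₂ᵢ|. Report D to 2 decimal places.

Σ|p₁ᵢ − p₂ᵢ| = 0.27 + 0.04 + 0.10 + 0.03 + 0.10 = 0.54
D = 1 − ½ × 0.54 = 1 − 0.270 = 0.7300

0.73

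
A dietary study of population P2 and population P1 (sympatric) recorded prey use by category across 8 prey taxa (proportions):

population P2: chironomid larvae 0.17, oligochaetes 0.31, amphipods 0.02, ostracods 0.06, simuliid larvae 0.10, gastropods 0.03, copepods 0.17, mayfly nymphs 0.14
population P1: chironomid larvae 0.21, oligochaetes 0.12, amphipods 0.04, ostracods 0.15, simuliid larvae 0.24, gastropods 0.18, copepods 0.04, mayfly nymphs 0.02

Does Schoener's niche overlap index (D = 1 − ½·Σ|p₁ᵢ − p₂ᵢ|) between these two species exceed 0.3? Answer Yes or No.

Yes

Σ|p₁ᵢ − p₂ᵢ| = 0.04 + 0.19 + 0.02 + 0.09 + 0.14 + 0.15 + 0.13 + 0.12 = 0.88
D = 1 − ½ × 0.88 = 1 − 0.440 = 0.5600
D = 0.5600 > 0.3 → Yes.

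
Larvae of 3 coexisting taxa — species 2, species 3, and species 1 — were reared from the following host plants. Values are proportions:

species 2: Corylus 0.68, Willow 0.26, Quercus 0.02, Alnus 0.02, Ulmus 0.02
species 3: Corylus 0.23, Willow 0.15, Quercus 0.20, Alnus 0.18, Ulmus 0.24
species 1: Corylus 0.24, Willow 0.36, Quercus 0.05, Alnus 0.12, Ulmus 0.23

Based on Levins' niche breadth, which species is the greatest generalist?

species 3

Σp_2ᵢ² = 0.68² + 0.26² + 0.02² + 0.02² + 0.02² = 0.4624 + 0.0676 + 0.0004 + 0.0004 + 0.0004 = 0.5312
B_2 = 1 / 0.5312 = 1.8825
Σp_3ᵢ² = 0.23² + 0.15² + 0.20² + 0.18² + 0.24² = 0.0529 + 0.0225 + 0.0400 + 0.0324 + 0.0576 = 0.2054
B_3 = 1 / 0.2054 = 4.8685
Σp_1ᵢ² = 0.24² + 0.36² + 0.05² + 0.12² + 0.23² = 0.0576 + 0.1296 + 0.0025 + 0.0144 + 0.0529 = 0.2570
B_1 = 1 / 0.2570 = 3.8911
Highest B → broadest niche (most generalist): species 3 (B = 4.87).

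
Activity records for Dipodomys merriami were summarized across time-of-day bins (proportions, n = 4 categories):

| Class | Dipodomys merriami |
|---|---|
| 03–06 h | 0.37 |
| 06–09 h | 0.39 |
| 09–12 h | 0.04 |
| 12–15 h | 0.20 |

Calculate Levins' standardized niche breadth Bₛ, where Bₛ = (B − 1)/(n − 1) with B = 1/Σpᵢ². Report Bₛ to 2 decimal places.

0.67

Σpᵢ² = 0.37² + 0.39² + 0.04² + 0.20² = 0.1369 + 0.1521 + 0.0016 + 0.0400 = 0.3306
B = 1 / 0.3306 = 3.0248
Bₛ = (B − 1)/(n − 1) = (3.0248 − 1)/(4 − 1) = 2.0248/3 = 0.6749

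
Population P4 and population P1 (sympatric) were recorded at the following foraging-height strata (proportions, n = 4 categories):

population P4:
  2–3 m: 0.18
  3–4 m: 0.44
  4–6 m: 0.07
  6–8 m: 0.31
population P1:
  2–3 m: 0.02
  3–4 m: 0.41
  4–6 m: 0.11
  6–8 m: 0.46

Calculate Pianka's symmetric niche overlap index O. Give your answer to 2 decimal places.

Σ p₁ᵢp₂ᵢ = 0.0036 + 0.1804 + 0.0077 + 0.1426 = 0.3343
Σp_1ᵢ² = 0.18² + 0.44² + 0.07² + 0.31² = 0.0324 + 0.1936 + 0.0049 + 0.0961 = 0.3270
Σp_2ᵢ² = 0.02² + 0.41² + 0.11² + 0.46² = 0.0004 + 0.1681 + 0.0121 + 0.2116 = 0.3922
O = 0.3343 / √(0.3270 × 0.3922) = 0.3343 / 0.35812 = 0.9335

0.93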